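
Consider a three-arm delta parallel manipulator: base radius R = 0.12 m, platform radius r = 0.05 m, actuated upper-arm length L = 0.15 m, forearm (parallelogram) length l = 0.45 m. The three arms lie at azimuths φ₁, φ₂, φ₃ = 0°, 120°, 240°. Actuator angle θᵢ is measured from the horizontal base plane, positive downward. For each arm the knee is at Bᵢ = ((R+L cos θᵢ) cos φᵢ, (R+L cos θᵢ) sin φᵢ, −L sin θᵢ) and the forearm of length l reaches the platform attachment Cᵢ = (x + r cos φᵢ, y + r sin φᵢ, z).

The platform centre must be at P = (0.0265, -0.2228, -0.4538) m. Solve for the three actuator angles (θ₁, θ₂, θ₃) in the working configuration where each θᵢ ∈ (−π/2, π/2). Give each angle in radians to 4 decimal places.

rotate P by −φ1: (0.0265, -0.2228, -0.4538)
  A=0.0435, B=-0.4538, C=(l²−L²−A²−y'²−z²)/(2L)=-0.2582
  √(A²+B²)=0.4559;  θ1 = -1.4752+2.1730 ≈ 0.6977
arm 2 (φ=120.0°): x'=-0.2062, y'=0.0885
  A cos θ + B sin θ = C:  0.2762·cos θ + -0.4538·sin θ = -0.3668
  √(A²+B²)=0.5312;  θ2 = -1.0240+2.3330 ≈ 1.3089
arm 3 (φ=240.0°): x'=0.1797, y'=0.1343
  A=-0.1097, B=-0.4538, C=(l²−L²−A²−y'²−z²)/(2L)=-0.1867
  √(A²+B²)=0.4669;  θ3 = -1.8080+1.9823 ≈ 0.1743

θ₁ = 0.6977, θ₂ = 1.3089, θ₃ = 0.1743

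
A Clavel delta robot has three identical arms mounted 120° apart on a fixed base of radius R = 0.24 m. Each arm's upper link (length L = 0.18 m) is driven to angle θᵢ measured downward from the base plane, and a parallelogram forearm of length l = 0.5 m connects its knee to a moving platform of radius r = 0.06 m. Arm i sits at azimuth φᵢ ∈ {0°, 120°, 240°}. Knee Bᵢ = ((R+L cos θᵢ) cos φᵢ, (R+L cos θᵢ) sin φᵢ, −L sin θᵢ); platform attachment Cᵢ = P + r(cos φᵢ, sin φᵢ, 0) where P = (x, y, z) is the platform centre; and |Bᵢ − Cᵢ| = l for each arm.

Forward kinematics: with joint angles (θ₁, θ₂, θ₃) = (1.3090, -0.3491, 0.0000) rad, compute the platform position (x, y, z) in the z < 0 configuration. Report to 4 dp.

φ1=0.0°: virtual centre (0.2266, 0.0000, -0.1739), radius l
centre 2 = (0.3491·cos120.0°, 0.3491·sin120.0°, 0.0616) = (-0.1746, 0.3024, 0.0616)
arm 3 at φ=240.0°: e+L cos θ3 = 0.3600;  centre 3 = (-0.1800, -0.3118, 0.0000)
subtract pairs → two planes through P
linear system: -0.8023x+0.6047y = 0.0441−0.4709z; -0.8132x+-0.6235y = 0.0480−0.3477z
Cramer: x(z) = -0.0570+0.5079z;  y(z) = -0.0027-0.1047z
quadratic in z: (1.2690)z²+(0.0602)z+(-0.1393)=0, √Δ=0.8431 → z ∈ {-0.3559, 0.3085}; z = -0.3559 (taking z<0)
x = -0.2378, y = 0.0346

(-0.2378, 0.0346, -0.3559)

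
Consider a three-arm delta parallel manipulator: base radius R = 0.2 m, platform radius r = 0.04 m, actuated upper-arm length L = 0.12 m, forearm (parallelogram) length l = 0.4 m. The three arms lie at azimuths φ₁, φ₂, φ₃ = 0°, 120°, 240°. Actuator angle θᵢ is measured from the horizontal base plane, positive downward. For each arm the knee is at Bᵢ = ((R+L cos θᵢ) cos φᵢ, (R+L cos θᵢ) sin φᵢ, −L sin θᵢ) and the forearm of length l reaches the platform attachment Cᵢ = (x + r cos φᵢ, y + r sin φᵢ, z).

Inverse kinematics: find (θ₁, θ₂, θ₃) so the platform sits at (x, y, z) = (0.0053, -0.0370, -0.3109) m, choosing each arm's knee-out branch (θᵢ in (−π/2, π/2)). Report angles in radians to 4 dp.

rotate P by −φ1: (0.0053, -0.0370, -0.3109)
  A cos θ + B sin θ = C:  0.1547·cos θ + -0.3109·sin θ = 0.0985
  γ=atan2(-0.3109,0.1547)=-1.1091;  ψ=arccos(0.2836)=1.2832;  θ1=γ+ψ≈0.1741
rotate P by −φ2: (-0.0347, 0.0139, -0.3109)
  A=0.1947, B=-0.3109, C=(l²−L²−A²−y'²−z²)/(2L)=0.0452
  γ=atan2(-0.3109,0.1947)=-1.0113;  ψ=arccos(0.1232)=1.4473;  θ2=γ+ψ≈0.4360
φ3=240.0° → target in arm frame (0.0294, 0.0231)
  e−x'=0.1306;  (l²−L²−(e−x')²−y'²−z²)/2L = 0.1306
  γ=atan2(-0.3109,0.1306)=-1.1731;  ψ=arccos(0.3874)=1.1730;  θ3=γ+ψ≈-0.0001

θ₁ = 0.1741, θ₂ = 0.4360, θ₃ = -0.0001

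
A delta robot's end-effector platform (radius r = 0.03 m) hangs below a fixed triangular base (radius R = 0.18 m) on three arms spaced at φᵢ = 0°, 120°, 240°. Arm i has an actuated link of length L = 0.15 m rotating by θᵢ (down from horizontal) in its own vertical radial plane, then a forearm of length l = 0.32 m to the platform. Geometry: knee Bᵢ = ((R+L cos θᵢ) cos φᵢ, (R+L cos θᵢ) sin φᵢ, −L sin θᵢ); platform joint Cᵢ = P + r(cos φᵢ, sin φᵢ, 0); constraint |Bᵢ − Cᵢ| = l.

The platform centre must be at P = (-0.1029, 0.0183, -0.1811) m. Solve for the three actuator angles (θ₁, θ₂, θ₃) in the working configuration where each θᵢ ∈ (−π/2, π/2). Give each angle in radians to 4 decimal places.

arm 1 (φ=0.0°): x'=-0.1029, y'=0.0183
  e−x'=0.2529;  (l²−L²−(e−x')²−y'²−z²)/2L = -0.0573
  γ=atan2(-0.1811,0.2529)=-0.6214;  ψ=arccos(-0.1842)=1.7561;  θ1=γ+ψ≈1.1346
φ2=120.0° → target in arm frame (0.0673, 0.0800)
  A=0.0827, B=-0.1811, C=(l²−L²−A²−y'²−z²)/(2L)=0.1129
  √(A²+B²)=0.1991;  θ2 = -1.1424+0.9679 ≈ -0.1746
rotate P by −φ3: (0.0356, -0.0983, -0.1811)
  A=0.1144, B=-0.1811, C=(l²−L²−A²−y'²−z²)/(2L)=0.0812
  γ=atan2(-0.1811,0.1144)=-1.0074;  ψ=arccos(0.3791)=1.1820;  θ3=γ+ψ≈0.1746

θ₁ = 1.1346, θ₂ = -0.1746, θ₃ = 0.1746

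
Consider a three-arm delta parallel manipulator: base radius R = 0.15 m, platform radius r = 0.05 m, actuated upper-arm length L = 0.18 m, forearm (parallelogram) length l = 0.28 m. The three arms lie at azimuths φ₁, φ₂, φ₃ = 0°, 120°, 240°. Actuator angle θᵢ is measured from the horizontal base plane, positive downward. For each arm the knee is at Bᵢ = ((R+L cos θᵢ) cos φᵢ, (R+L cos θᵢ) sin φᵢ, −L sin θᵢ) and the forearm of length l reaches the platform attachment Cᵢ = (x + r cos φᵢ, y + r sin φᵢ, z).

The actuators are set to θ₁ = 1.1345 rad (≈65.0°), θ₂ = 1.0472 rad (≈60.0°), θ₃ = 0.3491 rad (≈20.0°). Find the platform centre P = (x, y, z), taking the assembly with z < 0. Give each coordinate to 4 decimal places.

φ1=0.0°: virtual centre (0.1761, 0.0000, -0.1631), radius l
arm 2 at φ=120.0°: e+L cos θ2 = 0.1900;  O2 = (-0.0950, 0.1645, -0.1559)
arm 3 at φ=240.0°: e+L cos θ3 = 0.2691;  O3 = (-0.1346, -0.2331, -0.0616)
subtract pairs → two planes through P
plane₁₂: -0.5421x+0.3291y+0.0145z = 0.0028
det = 0.4572;  x = -0.0162+0.1610z,  y = -0.0183+0.2212z
sphere 1 gives Az²+Bz+C=0 with A=1.0748, B=0.2563, C=-0.0145;  B²−4AC=0.1279;  roots -0.2856, 0.0471;  negative root z = -0.2856
x = -0.0622, y = -0.0814

(-0.0622, -0.0814, -0.2856)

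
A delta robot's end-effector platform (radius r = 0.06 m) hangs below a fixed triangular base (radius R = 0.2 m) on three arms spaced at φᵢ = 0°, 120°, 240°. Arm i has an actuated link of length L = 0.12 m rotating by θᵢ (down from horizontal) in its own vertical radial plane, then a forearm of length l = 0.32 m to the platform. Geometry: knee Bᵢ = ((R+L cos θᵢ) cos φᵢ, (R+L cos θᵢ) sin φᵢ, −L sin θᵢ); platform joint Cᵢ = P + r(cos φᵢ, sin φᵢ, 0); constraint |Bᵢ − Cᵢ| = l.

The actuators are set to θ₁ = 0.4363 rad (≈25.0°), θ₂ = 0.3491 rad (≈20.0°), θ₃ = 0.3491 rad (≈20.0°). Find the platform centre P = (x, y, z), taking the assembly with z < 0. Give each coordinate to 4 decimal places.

centre 1 = (0.2488·cos0.0°, 0.2488·sin0.0°, -0.0507) = (0.2488, 0.0000, -0.0507)
arm 2 at φ=120.0°: ρ2 = 0.2528;  centre 2 = (-0.1264, 0.2189, -0.0410)
centre 3 = (0.2528·cos240.0°, 0.2528·sin240.0°, -0.0410) = (-0.1264, -0.2189, -0.0410)
|centre ₂|²−|centre ₁|² = 0.0011;  |centre ₃|²−|centre ₁|² = 0.0011
[-0.7503 0.4378 0.0193]·P = 0.0011;  [-0.7503 -0.4378 0.0193]·P = 0.0011
det = 0.6569;  x = -0.0015+0.0258z,  y = 0.0000+0.0000z
quadratic in z: (1.0007)z²+(0.0885)z+(-0.0372)=0, √Δ=0.3959 → z ∈ {-0.2421, 0.1536}; z = -0.2421 (taking z<0)
x = -0.0077, y = 0.0000

(-0.0077, 0.0000, -0.2421)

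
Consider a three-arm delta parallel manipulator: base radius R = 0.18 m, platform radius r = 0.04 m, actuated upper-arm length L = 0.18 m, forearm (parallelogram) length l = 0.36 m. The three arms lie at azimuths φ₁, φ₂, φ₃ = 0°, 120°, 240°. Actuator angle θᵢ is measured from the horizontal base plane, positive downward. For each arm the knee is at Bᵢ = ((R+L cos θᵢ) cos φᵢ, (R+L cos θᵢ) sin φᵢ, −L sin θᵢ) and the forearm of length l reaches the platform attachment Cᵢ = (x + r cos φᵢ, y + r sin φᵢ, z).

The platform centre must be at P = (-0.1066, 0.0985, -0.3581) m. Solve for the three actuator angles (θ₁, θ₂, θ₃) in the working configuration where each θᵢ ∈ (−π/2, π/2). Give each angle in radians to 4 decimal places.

rotate P by −φ1: (-0.1066, 0.0985, -0.3581)
  A cos θ + B sin θ = C:  0.2466·cos θ + -0.3581·sin θ = -0.2821
  θ1 = atan2(B,A) + arccos(C/0.4348) = 1.3090
rotate P by −φ2: (0.1386, 0.0431, -0.3581)
  A=0.0014, B=-0.3581, C=(l²−L²−A²−y'²−z²)/(2L)=-0.0914
  θ2 = atan2(B,A) + arccos(C/0.3581) = 0.2619
arm 3 (φ=240.0°): x'=-0.0320, y'=-0.1416
  A cos θ + B sin θ = C:  0.1720·cos θ + -0.3581·sin θ = -0.2241
  √(A²+B²)=0.3973;  θ3 = -1.1230+2.1700 ≈ 1.0470

θ₁ = 1.3090, θ₂ = 0.2619, θ₃ = 1.0470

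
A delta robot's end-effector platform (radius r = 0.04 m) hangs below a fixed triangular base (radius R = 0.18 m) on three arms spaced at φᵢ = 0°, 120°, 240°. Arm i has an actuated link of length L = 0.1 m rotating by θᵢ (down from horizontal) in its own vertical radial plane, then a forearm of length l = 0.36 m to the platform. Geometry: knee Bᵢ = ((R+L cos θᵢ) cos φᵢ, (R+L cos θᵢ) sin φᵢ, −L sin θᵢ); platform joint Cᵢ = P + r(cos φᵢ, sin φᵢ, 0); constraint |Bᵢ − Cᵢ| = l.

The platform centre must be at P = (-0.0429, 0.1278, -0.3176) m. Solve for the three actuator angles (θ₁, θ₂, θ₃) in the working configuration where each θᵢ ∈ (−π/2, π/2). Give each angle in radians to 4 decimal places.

rotate P by −φ1: (-0.0429, 0.1278, -0.3176)
  A cos θ + B sin θ = C:  0.1829·cos θ + -0.3176·sin θ = -0.1553
  θ1 = atan2(B,A) + arccos(C/0.3665) = 0.9600
rotate P by −φ2: (0.1321, -0.0267, -0.3176)
  A cos θ + B sin θ = C:  0.0079·cos θ + -0.3176·sin θ = 0.0898
  θ2 = atan2(B,A) + arccos(C/0.3177) = -0.2617
arm 3 (φ=240.0°): x'=-0.0892, y'=-0.1011
  A=0.2292, B=-0.3176, C=(l²−L²−A²−y'²−z²)/(2L)=-0.2201
  γ=atan2(-0.3176,0.2292)=-0.9456;  ψ=arccos(-0.5620)=2.1676;  θ3=γ+ψ≈1.2220

θ₁ = 0.9600, θ₂ = -0.2617, θ₃ = 1.2220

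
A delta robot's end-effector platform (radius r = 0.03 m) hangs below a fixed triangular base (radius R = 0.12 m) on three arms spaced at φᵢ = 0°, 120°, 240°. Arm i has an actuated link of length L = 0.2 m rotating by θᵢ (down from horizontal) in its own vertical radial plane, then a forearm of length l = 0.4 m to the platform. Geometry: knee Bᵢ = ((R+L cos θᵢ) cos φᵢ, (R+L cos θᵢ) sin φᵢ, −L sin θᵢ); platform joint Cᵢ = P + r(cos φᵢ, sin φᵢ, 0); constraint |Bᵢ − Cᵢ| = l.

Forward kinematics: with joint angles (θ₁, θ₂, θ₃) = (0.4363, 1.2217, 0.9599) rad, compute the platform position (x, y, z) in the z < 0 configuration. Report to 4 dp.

(0.1412, -0.0588, -0.4582)

arm 1 at φ=0.0°: (R−r)+L cos θ1 = 0.2713;  O1 = (0.2713, 0.0000, -0.0845)
O2 = (0.1584·cos120.0°, 0.1584·sin120.0°, -0.1879) = (-0.0792, 0.1372, -0.1879)
arm 3 at φ=240.0°: (R−r)+L cos θ3 = 0.2047;  O3 = (-0.1024, -0.1773, -0.1638)
subtract pairs → two planes through P
[-0.7009 0.2744 -0.2068]·P = -0.0203;  [-0.7472 -0.3546 -0.1586]·P = -0.0120
det = 0.4536;  x = 0.0231+-0.2577z,  y = -0.0150+0.0956z
quadratic in z: (1.0755)z²+(0.2940)z+(-0.0911)=0, √Δ=0.6915 → z ∈ {-0.4582, 0.1848}; z = -0.4582 (taking z<0)
x = 0.1412, y = -0.0588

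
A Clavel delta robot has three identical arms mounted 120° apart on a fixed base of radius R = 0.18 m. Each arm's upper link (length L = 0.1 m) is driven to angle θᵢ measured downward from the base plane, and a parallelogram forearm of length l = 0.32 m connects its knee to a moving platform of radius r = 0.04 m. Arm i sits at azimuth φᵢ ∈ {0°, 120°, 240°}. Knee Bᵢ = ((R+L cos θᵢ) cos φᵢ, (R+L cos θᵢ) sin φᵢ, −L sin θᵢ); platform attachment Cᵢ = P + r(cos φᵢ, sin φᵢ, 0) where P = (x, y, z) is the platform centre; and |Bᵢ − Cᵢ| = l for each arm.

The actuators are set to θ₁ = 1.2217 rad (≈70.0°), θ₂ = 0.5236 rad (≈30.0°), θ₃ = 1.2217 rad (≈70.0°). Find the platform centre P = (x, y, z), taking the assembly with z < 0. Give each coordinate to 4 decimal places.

arm 1 at φ=0.0°: e+L cos θ1 = 0.1742;  S1 = (0.1742, 0.0000, -0.0940)
S2 = (0.2266·cos120.0°, 0.2266·sin120.0°, -0.0500) = (-0.1133, 0.1962, -0.0500)
arm 3 at φ=240.0°: e+L cos θ3 = 0.1742;  S3 = (-0.0871, -0.1509, -0.0940)
eliminate P² terms by subtracting sphere 1 from 2 and 3
[-0.5750 0.3925 0.0879]·P = 0.0147;  [-0.5226 -0.3017 0.0000]·P = 0.0000
Cramer: x(z) = -0.0117+0.0701z;  y(z) = 0.0203-0.1214z
sphere 1 gives Az²+Bz+C=0 with A=1.0196, B=0.1570, C=-0.0586;  B²−4AC=0.2637;  roots -0.3288, 0.1748;  negative root z = -0.3288
x = -0.0347, y = 0.0602

(-0.0347, 0.0602, -0.3288)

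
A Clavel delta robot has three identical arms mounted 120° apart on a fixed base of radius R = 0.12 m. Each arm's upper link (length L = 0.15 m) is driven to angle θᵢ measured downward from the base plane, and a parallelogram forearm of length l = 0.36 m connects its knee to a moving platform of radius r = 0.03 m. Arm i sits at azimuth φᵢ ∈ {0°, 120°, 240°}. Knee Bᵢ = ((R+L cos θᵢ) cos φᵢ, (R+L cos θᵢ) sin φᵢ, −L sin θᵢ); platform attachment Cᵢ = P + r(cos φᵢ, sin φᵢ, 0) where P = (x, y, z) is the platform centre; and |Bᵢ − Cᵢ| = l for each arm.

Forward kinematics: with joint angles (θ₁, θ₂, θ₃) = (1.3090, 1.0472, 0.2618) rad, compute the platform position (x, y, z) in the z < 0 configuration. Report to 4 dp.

(-0.1158, -0.1080, -0.3859)

centre 1 = (0.1288·cos0.0°, 0.1288·sin0.0°, -0.1449) = (0.1288, 0.0000, -0.1449)
centre 2 = (0.1650·cos120.0°, 0.1650·sin120.0°, -0.1299) = (-0.0825, 0.1429, -0.1299)
arm 3 at φ=240.0°: e+L cos θ3 = 0.2349;  centre 3 = (-0.1174, -0.2034, -0.0388)
eliminate P² terms by subtracting sphere 1 from 2 and 3
plane₁₂: -0.4226x+0.2858y+0.0300z = 0.0065
det = 0.3127;  x = -0.0259+0.2329z,  y = -0.0155+0.2395z
quadratic in z: (1.1116)z²+(0.2103)z+(-0.0844)=0, √Δ=0.6477 → z ∈ {-0.3859, 0.1968}; z = -0.3859 (taking z<0)
x = -0.1158, y = -0.1080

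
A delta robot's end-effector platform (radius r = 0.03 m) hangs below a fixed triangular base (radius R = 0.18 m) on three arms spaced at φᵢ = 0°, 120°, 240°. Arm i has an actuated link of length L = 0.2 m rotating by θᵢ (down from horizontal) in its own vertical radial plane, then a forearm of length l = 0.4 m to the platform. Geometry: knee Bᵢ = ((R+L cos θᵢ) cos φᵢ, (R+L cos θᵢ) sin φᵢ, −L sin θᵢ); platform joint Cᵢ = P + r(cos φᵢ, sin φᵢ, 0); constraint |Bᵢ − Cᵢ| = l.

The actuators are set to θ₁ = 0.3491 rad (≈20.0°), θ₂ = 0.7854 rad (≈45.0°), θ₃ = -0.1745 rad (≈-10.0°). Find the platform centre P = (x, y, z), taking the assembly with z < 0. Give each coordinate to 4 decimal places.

arm 1 at φ=0.0°: e+L cos θ1 = 0.3379;  O1 = (0.3379, 0.0000, -0.0684)
φ2=120.0°: virtual centre (-0.1457, 0.2524, -0.1414), radius l
arm 3 at φ=240.0°: e+L cos θ3 = 0.3470;  O3 = (-0.1735, -0.3005, 0.0347)
subtract pairs → two planes through P
plane₁₂: -0.9673x+0.5048y+-0.1460z = -0.0140
det = 1.0976;  x = 0.0064+0.0149z,  y = -0.0154+0.3179z
quadratic in z: (1.1013)z²+(0.1172)z+(-0.0452)=0, √Δ=0.4612 → z ∈ {-0.2626, 0.1562}; z = -0.2626 (taking z<0)
x = 0.0025, y = -0.0989

(0.0025, -0.0989, -0.2626)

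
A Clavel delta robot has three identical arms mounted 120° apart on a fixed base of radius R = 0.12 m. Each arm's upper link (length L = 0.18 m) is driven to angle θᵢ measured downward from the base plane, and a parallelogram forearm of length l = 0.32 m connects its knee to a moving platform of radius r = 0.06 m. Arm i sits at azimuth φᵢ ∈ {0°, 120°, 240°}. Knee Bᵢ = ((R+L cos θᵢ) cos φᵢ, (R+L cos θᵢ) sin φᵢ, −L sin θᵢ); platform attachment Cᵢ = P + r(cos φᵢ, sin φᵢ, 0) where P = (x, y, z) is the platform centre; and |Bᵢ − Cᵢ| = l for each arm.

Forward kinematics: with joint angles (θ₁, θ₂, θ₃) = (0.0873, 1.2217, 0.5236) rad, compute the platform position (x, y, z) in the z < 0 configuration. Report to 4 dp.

arm 1 at φ=0.0°: (R−r)+L cos θ1 = 0.2393;  S1 = (0.2393, 0.0000, -0.0157)
φ2=120.0°: virtual centre (-0.0608, 0.1053, -0.1691), radius l
S3 = (0.2159·cos240.0°, 0.2159·sin240.0°, -0.0900) = (-0.1079, -0.1870, -0.0900)
subtract pairs → two planes through P
plane₁₂: -0.6002x+0.2106y+-0.3069z = -0.0141
Cramer: x(z) = 0.0159-0.3940z;  y(z) = -0.0219+0.3344z
into |P−S₁|² = l²: 1.2671z² + 0.1928z + -0.0517 = 0;  Δ = 0.2994;  z = -0.2920 or 0.1398 → z<0 root = -0.2920
x = 0.1309, y = -0.1196

(0.1309, -0.1196, -0.2920)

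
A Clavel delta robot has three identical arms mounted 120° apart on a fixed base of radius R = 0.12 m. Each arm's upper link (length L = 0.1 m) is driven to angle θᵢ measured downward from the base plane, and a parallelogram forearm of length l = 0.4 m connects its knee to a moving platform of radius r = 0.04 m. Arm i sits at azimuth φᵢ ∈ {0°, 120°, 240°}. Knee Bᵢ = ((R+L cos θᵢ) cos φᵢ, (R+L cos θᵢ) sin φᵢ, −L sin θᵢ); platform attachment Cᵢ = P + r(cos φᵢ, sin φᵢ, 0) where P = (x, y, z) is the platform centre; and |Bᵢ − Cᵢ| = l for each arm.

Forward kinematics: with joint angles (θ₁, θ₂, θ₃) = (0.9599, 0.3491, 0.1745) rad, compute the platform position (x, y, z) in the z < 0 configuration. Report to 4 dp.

(-0.1117, -0.0221, -0.3941)

φ1=0.0°: virtual centre (0.1374, 0.0000, -0.0819), radius l
φ2=120.0°: virtual centre (-0.0870, 0.1507, -0.0342), radius l
φ3=240.0°: virtual centre (-0.0892, -0.1546, -0.0174), radius l
|centre ₂|²−|centre ₁|² = 0.0059;  |centre ₃|²−|centre ₁|² = 0.0066
[-0.4487 0.3013 0.0954]·P = 0.0059;  [-0.4532 -0.3091 0.1291]·P = 0.0066
Cramer: x(z) = -0.0138+0.2485z;  y(z) = -0.0011+0.0533z
into |P−centre ₁|² = l²: 1.0646z² + 0.0886z + -0.1304 = 0;  Δ = 0.5633;  z = -0.3941 or 0.3109 → z<0 root = -0.3941
x = -0.1117, y = -0.0221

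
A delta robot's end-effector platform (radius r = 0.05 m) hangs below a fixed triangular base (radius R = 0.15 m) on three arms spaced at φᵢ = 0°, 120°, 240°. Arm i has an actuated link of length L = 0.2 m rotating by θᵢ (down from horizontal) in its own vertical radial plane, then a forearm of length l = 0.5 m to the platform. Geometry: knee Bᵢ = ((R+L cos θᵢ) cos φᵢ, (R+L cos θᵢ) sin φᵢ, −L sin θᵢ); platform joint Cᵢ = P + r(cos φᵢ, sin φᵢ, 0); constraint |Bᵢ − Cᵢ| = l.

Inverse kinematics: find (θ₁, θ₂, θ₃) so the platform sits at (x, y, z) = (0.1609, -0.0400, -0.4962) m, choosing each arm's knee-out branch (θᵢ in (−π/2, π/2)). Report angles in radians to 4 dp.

arm 1 (φ=0.0°): x'=0.1609, y'=-0.0400
  e−x'=-0.0609;  (l²−L²−(e−x')²−y'²−z²)/2L = -0.1038
  θ1 = atan2(B,A) + arccos(C/0.4999) = 0.0870
arm 2 (φ=120.0°): x'=-0.1151, y'=-0.1193
  A=0.2151, B=-0.4962, C=(l²−L²−A²−y'²−z²)/(2L)=-0.2418
  γ=atan2(-0.4962,0.2151)=-1.1618;  ψ=arccos(-0.4471)=2.0343;  θ2=γ+ψ≈0.8726
arm 3 (φ=240.0°): x'=-0.0458, y'=0.1593
  A=0.1458, B=-0.4962, C=(l²−L²−A²−y'²−z²)/(2L)=-0.2072
  θ3 = atan2(B,A) + arccos(C/0.5172) = 0.6979

θ₁ = 0.0870, θ₂ = 0.8726, θ₃ = 0.6979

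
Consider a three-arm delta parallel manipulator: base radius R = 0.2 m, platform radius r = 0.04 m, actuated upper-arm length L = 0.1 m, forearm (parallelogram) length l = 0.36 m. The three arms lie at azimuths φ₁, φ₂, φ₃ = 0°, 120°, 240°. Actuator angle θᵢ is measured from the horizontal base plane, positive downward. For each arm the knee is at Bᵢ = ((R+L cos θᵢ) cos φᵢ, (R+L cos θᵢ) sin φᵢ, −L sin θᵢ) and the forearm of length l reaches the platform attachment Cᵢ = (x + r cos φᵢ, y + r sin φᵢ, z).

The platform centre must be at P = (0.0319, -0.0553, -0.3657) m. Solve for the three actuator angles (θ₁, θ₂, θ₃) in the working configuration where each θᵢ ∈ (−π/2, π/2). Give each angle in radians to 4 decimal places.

arm 1 (φ=0.0°): x'=0.0319, y'=-0.0553
  e−x'=0.1281;  (l²−L²−(e−x')²−y'²−z²)/2L = -0.1680
  γ=atan2(-0.3657,0.1281)=-1.2339;  ψ=arccos(-0.4336)=2.0193;  θ1=γ+ψ≈0.7854
φ2=120.0° → target in arm frame (-0.0638, 0.0000)
  A cos θ + B sin θ = C:  0.2238·cos θ + -0.3657·sin θ = -0.3212
  γ=atan2(-0.3657,0.2238)=-1.0215;  ψ=arccos(-0.7491)=2.4176;  θ2=γ+ψ≈1.3960
rotate P by −φ3: (0.0319, 0.0553, -0.3657)
  A cos θ + B sin θ = C:  0.1281·cos θ + -0.3657·sin θ = -0.1680
  γ=atan2(-0.3657,0.1281)=-1.2340;  ψ=arccos(-0.4335)=2.0191;  θ3=γ+ψ≈0.7852

θ₁ = 0.7854, θ₂ = 1.3960, θ₃ = 0.7852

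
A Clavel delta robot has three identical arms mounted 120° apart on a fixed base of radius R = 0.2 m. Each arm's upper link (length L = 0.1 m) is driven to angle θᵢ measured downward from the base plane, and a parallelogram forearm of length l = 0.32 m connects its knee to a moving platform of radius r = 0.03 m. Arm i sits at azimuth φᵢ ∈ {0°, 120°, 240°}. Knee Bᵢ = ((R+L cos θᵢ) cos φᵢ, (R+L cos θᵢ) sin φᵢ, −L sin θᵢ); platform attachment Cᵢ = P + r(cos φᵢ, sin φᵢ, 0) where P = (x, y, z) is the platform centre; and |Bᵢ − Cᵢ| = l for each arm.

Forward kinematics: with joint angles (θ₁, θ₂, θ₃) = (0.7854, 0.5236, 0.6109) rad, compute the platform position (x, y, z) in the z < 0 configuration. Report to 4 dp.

O1 = (0.2407·cos0.0°, 0.2407·sin0.0°, -0.0707) = (0.2407, 0.0000, -0.0707)
φ2=120.0°: virtual centre (-0.1283, 0.2222, -0.0500), radius l
arm 3 at φ=240.0°: e+L cos θ3 = 0.2519;  O3 = (-0.1260, -0.2182, -0.0574)
subtract pairs → two planes through P
plane₁₂: -0.7380x+0.4444y+0.0414z = 0.0054
det = 0.6479;  x = -0.0063+0.0462z,  y = 0.0018+-0.0165z
quadratic in z: (1.0024)z²+(0.1185)z+(-0.0364)=0, √Δ=0.4000 → z ∈ {-0.2587, 0.1404}; z = -0.2587 (taking z<0)
x = -0.0182, y = 0.0060

(-0.0182, 0.0060, -0.2587)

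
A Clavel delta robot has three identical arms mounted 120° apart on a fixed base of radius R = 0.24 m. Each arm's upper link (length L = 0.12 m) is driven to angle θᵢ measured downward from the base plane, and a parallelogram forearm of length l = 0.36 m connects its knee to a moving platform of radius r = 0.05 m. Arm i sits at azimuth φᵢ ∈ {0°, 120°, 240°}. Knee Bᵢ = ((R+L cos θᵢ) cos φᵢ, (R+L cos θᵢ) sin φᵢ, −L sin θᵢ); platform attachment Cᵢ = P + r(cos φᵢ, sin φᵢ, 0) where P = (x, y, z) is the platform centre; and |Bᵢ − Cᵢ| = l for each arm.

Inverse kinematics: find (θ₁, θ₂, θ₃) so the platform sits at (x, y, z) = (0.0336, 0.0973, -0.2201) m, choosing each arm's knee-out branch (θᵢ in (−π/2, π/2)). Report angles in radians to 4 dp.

rotate P by −φ1: (0.0336, 0.0973, -0.2201)
  A=0.1564, B=-0.2201, C=(l²−L²−A²−y'²−z²)/(2L)=0.1368
  θ1 = atan2(B,A) + arccos(C/0.2700) = 0.0866
rotate P by −φ2: (0.0675, -0.0777, -0.2201)
  e−x'=0.1225;  (l²−L²−(e−x')²−y'²−z²)/2L = 0.1904
  √(A²+B²)=0.2519;  θ2 = -1.0628+0.7139 ≈ -0.3489
rotate P by −φ3: (-0.1011, -0.0196, -0.2201)
  A cos θ + B sin θ = C:  0.2911·cos θ + -0.2201·sin θ = -0.0764
  √(A²+B²)=0.3649;  θ3 = -0.6475+1.7818 ≈ 1.1344

θ₁ = 0.0866, θ₂ = -0.3489, θ₃ = 1.1344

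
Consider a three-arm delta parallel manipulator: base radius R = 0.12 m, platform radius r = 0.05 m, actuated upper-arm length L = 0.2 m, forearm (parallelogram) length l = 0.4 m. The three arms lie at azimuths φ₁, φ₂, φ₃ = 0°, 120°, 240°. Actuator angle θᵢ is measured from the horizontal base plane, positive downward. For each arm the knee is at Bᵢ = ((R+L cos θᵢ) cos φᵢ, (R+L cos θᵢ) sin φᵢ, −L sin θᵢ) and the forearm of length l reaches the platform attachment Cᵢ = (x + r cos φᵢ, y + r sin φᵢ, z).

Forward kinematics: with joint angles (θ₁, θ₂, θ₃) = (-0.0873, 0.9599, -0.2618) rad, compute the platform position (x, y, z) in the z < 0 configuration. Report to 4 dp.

(0.0793, -0.1805, -0.2848)

φ1=0.0°: virtual centre (0.2692, 0.0000, 0.0174), radius l
arm 2 at φ=120.0°: (R−r)+L cos θ2 = 0.1847;  O2 = (-0.0924, 0.1600, -0.1638)
φ3=240.0°: virtual centre (-0.1316, -0.2279, 0.0518), radius l
|O₂|²−|O₁|² = -0.0118;  |O₃|²−|O₁|² = -0.0008
linear system: -0.7232x+0.3199y = -0.0118−-0.3625z; -0.8017x+-0.4559y = -0.0008−0.0687z
det = 0.5862;  x = 0.0097+-0.2445z,  y = -0.0151+0.5805z
sphere 1 gives Az²+Bz+C=0 with A=1.3968, B=0.0745, C=-0.0921;  B²−4AC=0.5200;  roots -0.2848, 0.2315;  negative root z = -0.2848
x = 0.0793, y = -0.1805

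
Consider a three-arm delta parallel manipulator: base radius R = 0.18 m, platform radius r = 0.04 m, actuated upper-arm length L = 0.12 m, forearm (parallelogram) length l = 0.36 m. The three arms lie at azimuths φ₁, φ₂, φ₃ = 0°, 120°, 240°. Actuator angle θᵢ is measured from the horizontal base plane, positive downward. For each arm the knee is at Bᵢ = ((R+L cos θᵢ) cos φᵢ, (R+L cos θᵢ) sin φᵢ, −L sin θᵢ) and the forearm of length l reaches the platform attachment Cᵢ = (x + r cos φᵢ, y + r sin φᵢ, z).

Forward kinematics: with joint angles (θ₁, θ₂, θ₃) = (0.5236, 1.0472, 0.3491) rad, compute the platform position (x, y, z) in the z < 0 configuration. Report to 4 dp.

(0.0233, -0.0741, -0.3347)

φ1=0.0°: virtual centre (0.2439, 0.0000, -0.0600), radius l
arm 2 at φ=120.0°: e+L cos θ2 = 0.2000;  S2 = (-0.1000, 0.1732, -0.1039)
S3 = (0.2528·cos240.0°, 0.2528·sin240.0°, -0.0410) = (-0.1264, -0.2189, -0.0410)
eliminate P² terms by subtracting sphere 1 from 2 and 3
[-0.6878 0.3464 -0.0878]·P = -0.0123;  [-0.7406 -0.4378 0.0379]·P = 0.0025
Cramer: x(z) = 0.0081-0.0454z;  y(z) = -0.0194+0.1634z
sphere 1 gives Az²+Bz+C=0 with A=1.0288, B=0.1351, C=-0.0700;  B²−4AC=0.3064;  roots -0.3347, 0.2034;  negative root z = -0.3347
x = 0.0233, y = -0.0741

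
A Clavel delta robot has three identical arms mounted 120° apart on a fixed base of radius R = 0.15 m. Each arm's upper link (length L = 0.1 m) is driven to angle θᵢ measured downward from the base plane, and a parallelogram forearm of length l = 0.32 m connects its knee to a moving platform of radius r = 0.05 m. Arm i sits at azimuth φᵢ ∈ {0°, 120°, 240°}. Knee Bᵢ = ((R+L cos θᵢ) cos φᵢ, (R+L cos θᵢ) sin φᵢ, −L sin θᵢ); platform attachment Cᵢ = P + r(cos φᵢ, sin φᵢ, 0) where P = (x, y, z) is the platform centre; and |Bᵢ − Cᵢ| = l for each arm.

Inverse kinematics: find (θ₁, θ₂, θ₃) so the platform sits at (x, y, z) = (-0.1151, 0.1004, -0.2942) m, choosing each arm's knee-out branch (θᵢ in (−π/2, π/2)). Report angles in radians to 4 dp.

arm 1 (φ=0.0°): x'=-0.1151, y'=0.1004
  A=0.2151, B=-0.2942, C=(l²−L²−A²−y'²−z²)/(2L)=-0.2525
  √(A²+B²)=0.3644;  θ1 = -0.9395+2.3362 ≈ 1.3968
arm 2 (φ=120.0°): x'=0.1445, y'=0.0495
  A=-0.0445, B=-0.2942, C=(l²−L²−A²−y'²−z²)/(2L)=0.0071
  θ2 = atan2(B,A) + arccos(C/0.2975) = -0.1739
φ3=240.0° → target in arm frame (-0.0294, -0.1499)
  A=0.1294, B=-0.2942, C=(l²−L²−A²−y'²−z²)/(2L)=-0.1668
  θ3 = atan2(B,A) + arccos(C/0.3214) = 0.9601

θ₁ = 1.3968, θ₂ = -0.1739, θ₃ = 0.9601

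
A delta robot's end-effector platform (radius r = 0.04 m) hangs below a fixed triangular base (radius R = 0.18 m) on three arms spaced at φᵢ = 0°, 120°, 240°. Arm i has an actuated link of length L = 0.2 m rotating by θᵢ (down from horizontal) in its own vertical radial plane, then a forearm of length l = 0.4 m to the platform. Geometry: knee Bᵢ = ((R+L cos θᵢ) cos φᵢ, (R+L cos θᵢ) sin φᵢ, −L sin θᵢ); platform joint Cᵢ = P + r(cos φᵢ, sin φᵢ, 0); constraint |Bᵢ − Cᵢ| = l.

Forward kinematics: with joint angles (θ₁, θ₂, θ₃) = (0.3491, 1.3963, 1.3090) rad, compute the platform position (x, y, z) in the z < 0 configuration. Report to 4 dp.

O1 = (0.3279·cos0.0°, 0.3279·sin0.0°, -0.0684) = (0.3279, 0.0000, -0.0684)
O2 = (0.1747·cos120.0°, 0.1747·sin120.0°, -0.1970) = (-0.0874, 0.1513, -0.1970)
φ3=240.0°: virtual centre (-0.0959, -0.1661, -0.1932), radius l
subtract pairs → two planes through P
linear system: -0.8306x+0.3026y = -0.0429−-0.2571z; -0.8476x+-0.3321y = -0.0381−-0.2495z
Cramer: x(z) = 0.0484-0.3023z;  y(z) = -0.0088+0.0200z
into |P−O₁|² = l²: 1.0918z² + 0.3054z + -0.0771 = 0;  Δ = 0.4301;  z = -0.4402 or 0.1605 → z<0 root = -0.4402
x = 0.1815, y = -0.0176

(0.1815, -0.0176, -0.4402)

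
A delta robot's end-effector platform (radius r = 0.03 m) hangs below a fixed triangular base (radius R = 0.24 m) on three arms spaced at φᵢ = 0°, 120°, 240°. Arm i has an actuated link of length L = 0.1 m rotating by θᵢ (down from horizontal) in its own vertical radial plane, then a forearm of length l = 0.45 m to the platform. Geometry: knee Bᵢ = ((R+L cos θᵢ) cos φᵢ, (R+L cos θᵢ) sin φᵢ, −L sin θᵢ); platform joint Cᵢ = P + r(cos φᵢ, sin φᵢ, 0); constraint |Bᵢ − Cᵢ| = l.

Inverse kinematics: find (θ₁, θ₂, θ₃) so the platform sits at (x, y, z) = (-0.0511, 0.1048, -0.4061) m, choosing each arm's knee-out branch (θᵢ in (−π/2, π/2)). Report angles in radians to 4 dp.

θ₁ = 1.1349, θ₂ = 0.0000, θ₃ = 1.2218

arm 1 (φ=0.0°): x'=-0.0511, y'=0.1048
  A cos θ + B sin θ = C:  0.2611·cos θ + -0.4061·sin θ = -0.2579
  θ1 = atan2(B,A) + arccos(C/0.4828) = 1.1349
arm 2 (φ=120.0°): x'=0.1163, y'=-0.0081
  e−x'=0.0937;  (l²−L²−(e−x')²−y'²−z²)/2L = 0.0937
  θ2 = atan2(B,A) + arccos(C/0.4168) = 0.0000
arm 3 (φ=240.0°): x'=-0.0652, y'=-0.0967
  A=0.2752, B=-0.4061, C=(l²−L²−A²−y'²−z²)/(2L)=-0.2875
  γ=atan2(-0.4061,0.2752)=-0.9752;  ψ=arccos(-0.5860)=2.1970;  θ3=γ+ψ≈1.2218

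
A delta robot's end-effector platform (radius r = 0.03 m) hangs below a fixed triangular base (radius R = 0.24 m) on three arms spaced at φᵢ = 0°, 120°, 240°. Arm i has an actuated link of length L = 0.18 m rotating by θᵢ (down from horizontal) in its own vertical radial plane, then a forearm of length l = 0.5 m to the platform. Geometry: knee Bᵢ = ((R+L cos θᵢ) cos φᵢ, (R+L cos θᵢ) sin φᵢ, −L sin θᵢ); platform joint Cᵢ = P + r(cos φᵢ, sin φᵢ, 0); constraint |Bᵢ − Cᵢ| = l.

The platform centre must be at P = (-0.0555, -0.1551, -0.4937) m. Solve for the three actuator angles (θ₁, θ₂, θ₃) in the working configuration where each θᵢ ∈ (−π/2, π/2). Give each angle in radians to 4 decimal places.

θ₁ = 1.1345, θ₂ = 1.3087, θ₃ = 0.2616

φ1=0.0° → target in arm frame (-0.0555, -0.1551)
  A cos θ + B sin θ = C:  0.2655·cos θ + -0.4937·sin θ = -0.3352
  γ=atan2(-0.4937,0.2655)=-1.0774;  ψ=arccos(-0.5980)=2.2119;  θ1=γ+ψ≈1.1345
arm 2 (φ=120.0°): x'=-0.1066, y'=0.1256
  A=0.3166, B=-0.4937, C=(l²−L²−A²−y'²−z²)/(2L)=-0.3948
  √(A²+B²)=0.5865;  θ2 = -1.0006+2.3093 ≈ 1.3087
arm 3 (φ=240.0°): x'=0.1621, y'=0.0295
  A=0.0479, B=-0.4937, C=(l²−L²−A²−y'²−z²)/(2L)=-0.0814
  θ3 = atan2(B,A) + arccos(C/0.4960) = 0.2616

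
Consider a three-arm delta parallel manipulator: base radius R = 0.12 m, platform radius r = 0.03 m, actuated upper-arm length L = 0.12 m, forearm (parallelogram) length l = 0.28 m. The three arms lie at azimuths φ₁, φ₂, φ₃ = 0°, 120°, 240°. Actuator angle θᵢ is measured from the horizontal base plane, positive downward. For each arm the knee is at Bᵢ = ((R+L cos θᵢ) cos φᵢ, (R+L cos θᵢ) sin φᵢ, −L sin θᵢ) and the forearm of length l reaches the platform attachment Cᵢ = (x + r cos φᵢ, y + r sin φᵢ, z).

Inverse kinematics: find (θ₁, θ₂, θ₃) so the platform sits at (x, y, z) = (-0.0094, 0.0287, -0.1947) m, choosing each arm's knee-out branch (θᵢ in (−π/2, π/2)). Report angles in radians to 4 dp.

θ₁ = 0.1744, θ₂ = -0.1745, θ₃ = 0.2616

rotate P by −φ1: (-0.0094, 0.0287, -0.1947)
  e−x'=0.0994;  (l²−L²−(e−x')²−y'²−z²)/2L = 0.0641
  θ1 = atan2(B,A) + arccos(C/0.2186) = 0.1744
φ2=120.0° → target in arm frame (0.0296, -0.0062)
  A cos θ + B sin θ = C:  0.0604·cos θ + -0.1947·sin θ = 0.0933
  √(A²+B²)=0.2039;  θ2 = -1.2698+1.0953 ≈ -0.1745
φ3=240.0° → target in arm frame (-0.0202, -0.0225)
  e−x'=0.1102;  (l²−L²−(e−x')²−y'²−z²)/2L = 0.0560
  γ=atan2(-0.1947,0.1102)=-1.0559;  ψ=arccos(0.2506)=1.3175;  θ3=γ+ψ≈0.2616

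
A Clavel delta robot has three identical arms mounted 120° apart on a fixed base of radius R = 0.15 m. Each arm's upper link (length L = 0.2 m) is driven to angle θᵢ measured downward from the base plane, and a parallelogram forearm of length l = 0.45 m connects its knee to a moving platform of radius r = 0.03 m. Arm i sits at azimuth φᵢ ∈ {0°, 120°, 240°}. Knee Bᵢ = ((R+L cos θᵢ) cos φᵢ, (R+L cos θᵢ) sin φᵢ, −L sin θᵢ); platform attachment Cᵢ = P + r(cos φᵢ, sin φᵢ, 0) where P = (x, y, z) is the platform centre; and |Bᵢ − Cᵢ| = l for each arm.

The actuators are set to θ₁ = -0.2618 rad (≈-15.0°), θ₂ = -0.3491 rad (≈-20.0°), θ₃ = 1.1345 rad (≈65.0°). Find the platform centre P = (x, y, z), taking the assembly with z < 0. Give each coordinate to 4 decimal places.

(0.1079, 0.2050, -0.2923)

arm 1 at φ=0.0°: (R−r)+L cos θ1 = 0.3132;  centre 1 = (0.3132, 0.0000, 0.0518)
arm 2 at φ=120.0°: (R−r)+L cos θ2 = 0.3079;  centre 2 = (-0.1540, 0.2667, 0.0684)
φ3=240.0°: virtual centre (-0.1023, -0.1771, -0.1813), radius l
eliminate P² terms by subtracting sphere 1 from 2 and 3
[-0.9343 0.5334 0.0333]·P = -0.0013;  [-0.8309 -0.3542 -0.4661]·P = -0.0261
Cramer: x(z) = 0.0185-0.3059z;  y(z) = 0.0301-0.5982z
into |P−centre ₁|² = l²: 1.4514z² + 0.0407z + -0.1121 = 0;  Δ = 0.6525;  z = -0.2923 or 0.2643 → z<0 root = -0.2923
x = 0.1079, y = 0.2050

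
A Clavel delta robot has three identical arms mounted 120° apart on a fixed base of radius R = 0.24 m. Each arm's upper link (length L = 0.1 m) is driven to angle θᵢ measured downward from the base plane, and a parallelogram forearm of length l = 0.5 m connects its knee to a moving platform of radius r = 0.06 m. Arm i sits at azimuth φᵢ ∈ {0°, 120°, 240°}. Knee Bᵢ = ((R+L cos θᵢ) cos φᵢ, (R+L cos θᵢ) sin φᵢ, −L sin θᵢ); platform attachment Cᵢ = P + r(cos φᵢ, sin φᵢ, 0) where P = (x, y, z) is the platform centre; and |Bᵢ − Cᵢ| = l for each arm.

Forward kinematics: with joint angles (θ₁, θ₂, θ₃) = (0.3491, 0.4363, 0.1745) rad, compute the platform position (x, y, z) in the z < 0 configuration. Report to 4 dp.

φ1=0.0°: virtual centre (0.2740, 0.0000, -0.0342), radius l
arm 2 at φ=120.0°: e+L cos θ2 = 0.2706;  S2 = (-0.1353, 0.2344, -0.0423)
S3 = (0.2785·cos240.0°, 0.2785·sin240.0°, -0.0174) = (-0.1392, -0.2412, -0.0174)
subtract pairs → two planes through P
linear system: -0.8186x+0.4687y = -0.0012−-0.0161z; -0.8264x+-0.4823y = 0.0016−0.0337z
Cramer: x(z) = -0.0002+0.0103z;  y(z) = -0.0030+0.0523z
quadratic in z: (1.0028)z²+(0.0625)z+(-0.1736)=0, √Δ=0.8369 → z ∈ {-0.4484, 0.3861}; z = -0.4484 (taking z<0)
x = -0.0048, y = -0.0264

(-0.0048, -0.0264, -0.4484)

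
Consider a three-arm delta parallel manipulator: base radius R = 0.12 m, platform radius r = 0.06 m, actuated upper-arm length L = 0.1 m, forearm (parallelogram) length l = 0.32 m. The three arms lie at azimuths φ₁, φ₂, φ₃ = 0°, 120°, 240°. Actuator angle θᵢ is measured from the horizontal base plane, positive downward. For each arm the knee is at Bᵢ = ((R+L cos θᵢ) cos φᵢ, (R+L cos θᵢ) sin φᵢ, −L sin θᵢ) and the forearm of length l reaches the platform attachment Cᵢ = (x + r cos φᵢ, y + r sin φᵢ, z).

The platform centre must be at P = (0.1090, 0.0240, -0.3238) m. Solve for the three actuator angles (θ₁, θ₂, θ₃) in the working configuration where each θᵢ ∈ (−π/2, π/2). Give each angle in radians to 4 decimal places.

θ₁ = 0.0875, θ₂ = 0.7856, θ₃ = 0.9601

φ1=0.0° → target in arm frame (0.1090, 0.0240)
  A=-0.0490, B=-0.3238, C=(l²−L²−A²−y'²−z²)/(2L)=-0.0771
  θ1 = atan2(B,A) + arccos(C/0.3275) = 0.0875
arm 2 (φ=120.0°): x'=-0.0337, y'=-0.1064
  A cos θ + B sin θ = C:  0.0937·cos θ + -0.3238·sin θ = -0.1627
  γ=atan2(-0.3238,0.0937)=-1.2891;  ψ=arccos(-0.4828)=2.0746;  θ2=γ+ψ≈0.7856
φ3=240.0° → target in arm frame (-0.0753, 0.0824)
  A cos θ + B sin θ = C:  0.1353·cos θ + -0.3238·sin θ = -0.1877
  √(A²+B²)=0.3509;  θ3 = -1.1750+2.1351 ≈ 0.9601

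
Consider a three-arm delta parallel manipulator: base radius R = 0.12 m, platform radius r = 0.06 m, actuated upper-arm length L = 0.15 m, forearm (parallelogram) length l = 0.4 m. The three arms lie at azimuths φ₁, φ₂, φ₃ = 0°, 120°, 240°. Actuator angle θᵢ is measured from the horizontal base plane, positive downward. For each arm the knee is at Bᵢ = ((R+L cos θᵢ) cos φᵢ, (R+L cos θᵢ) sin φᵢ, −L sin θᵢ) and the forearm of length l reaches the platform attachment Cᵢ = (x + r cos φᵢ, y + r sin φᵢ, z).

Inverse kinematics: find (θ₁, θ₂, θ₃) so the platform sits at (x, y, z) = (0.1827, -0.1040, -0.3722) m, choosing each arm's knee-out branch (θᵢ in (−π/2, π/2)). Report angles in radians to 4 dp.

θ₁ = -0.0876, θ₂ = 1.1345, θ₃ = 0.6108

rotate P by −φ1: (0.1827, -0.1040, -0.3722)
  e−x'=-0.1227;  (l²−L²−(e−x')²−y'²−z²)/2L = -0.0897
  θ1 = atan2(B,A) + arccos(C/0.3919) = -0.0876
rotate P by −φ2: (-0.1814, -0.1062, -0.3722)
  A=0.2414, B=-0.3722, C=(l²−L²−A²−y'²−z²)/(2L)=-0.2353
  γ=atan2(-0.3722,0.2414)=-0.9954;  ψ=arccos(-0.5304)=2.1299;  θ2=γ+ψ≈1.1345
arm 3 (φ=240.0°): x'=-0.0013, y'=0.2102
  A cos θ + B sin θ = C:  0.0613·cos θ + -0.3722·sin θ = -0.1633
  θ3 = atan2(B,A) + arccos(C/0.3772) = 0.6108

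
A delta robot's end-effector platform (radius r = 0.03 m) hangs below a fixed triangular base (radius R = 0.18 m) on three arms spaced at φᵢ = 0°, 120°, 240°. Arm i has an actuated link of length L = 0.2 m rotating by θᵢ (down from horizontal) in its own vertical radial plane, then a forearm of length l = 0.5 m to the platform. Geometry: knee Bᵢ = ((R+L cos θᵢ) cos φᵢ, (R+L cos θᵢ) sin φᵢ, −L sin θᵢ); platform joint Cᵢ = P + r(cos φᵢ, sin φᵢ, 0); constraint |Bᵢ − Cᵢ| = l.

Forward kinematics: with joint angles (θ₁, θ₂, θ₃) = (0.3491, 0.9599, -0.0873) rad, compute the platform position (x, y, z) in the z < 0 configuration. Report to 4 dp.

(0.0262, -0.1693, -0.4207)

φ1=0.0°: virtual centre (0.3379, 0.0000, -0.0684), radius l
arm 2 at φ=120.0°: e+L cos θ2 = 0.2647;  centre 2 = (-0.1324, 0.2293, -0.1638)
centre 3 = (0.3492·cos240.0°, 0.3492·sin240.0°, 0.0174) = (-0.1746, -0.3024, 0.0174)
eliminate P² terms by subtracting sphere 1 from 2 and 3
linear system: -0.9406x+0.4585y = -0.0220−-0.1908z; -1.0251x+-0.6049y = 0.0034−0.1717z
det = 1.0390;  x = 0.0113+-0.0353z,  y = -0.0247+0.3437z
into |P−centre ₁|² = l²: 1.1194z² + 0.1429z + -0.1380 = 0;  Δ = 0.6384;  z = -0.4207 or 0.2931 → z<0 root = -0.4207
x = 0.0262, y = -0.1693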